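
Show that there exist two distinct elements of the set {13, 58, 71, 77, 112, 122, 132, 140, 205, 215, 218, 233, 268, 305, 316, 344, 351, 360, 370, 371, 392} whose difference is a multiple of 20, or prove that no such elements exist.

13 mod 20 = 13 and 233 mod 20 = 13, so 233 − 13 = 220 = 11·20.

13 and 233 are such a pair.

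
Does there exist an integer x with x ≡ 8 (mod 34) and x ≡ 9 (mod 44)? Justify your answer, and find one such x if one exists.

gcd(34, 44) = 2. If x ≡ 8 (mod 34) and x ≡ 9 (mod 44), then x ≡ 8 (mod 2) and x ≡ 9 (mod 2).
These are incompatible: 8 − 9 = -1 is not divisible by 2.
Hence the system has no solution.

No, no such integer exists.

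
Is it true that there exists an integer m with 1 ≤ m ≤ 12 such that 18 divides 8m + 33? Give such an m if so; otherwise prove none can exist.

No such integer m in that range exists.

At m = 1, 8·1 + 33 = 41 ≡ 5 (mod 18), and each step in m adds 8, giving residues 5, 13, 3, 11, 1, 9, 17, 7, 15, 5, 13, 3 for m = 1, 2, …, 12.
The residue 0 does not occur, so no m in [1, 12] makes 8m + 33 a multiple of 18.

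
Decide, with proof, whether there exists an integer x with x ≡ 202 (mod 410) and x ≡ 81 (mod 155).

There is no such integer.

Reduce both congruences modulo 5, which divides 410 and 155: they say x ≡ 202 (mod 5) and x ≡ 81 (mod 5).
These are incompatible: 202 − 81 = 121 is not divisible by 5.
Therefore no such x exists.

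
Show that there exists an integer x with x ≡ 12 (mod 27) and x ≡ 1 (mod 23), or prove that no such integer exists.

Since 27 and 23 share no common factor, CRT says the pair of congruences has a solution (unique mod 621).
Any solution of the first congruence is x = 12 + 27t; substituting into the second, 27t ≡ 1 − 12 ≡ 12 (mod 23).
27 ≡ 4 (mod 23), so this reads 4t ≡ 12 (mod 23). Invert 4 mod 23 by the Euclidean algorithm: 23 = 5·4 + 3, 4 = 1·3 + 1, 3 = 3·1 + 0; back-substituting, 1 = 4 − 1·3 = 4 − (23 − 5·4) = −23 + 6·4. Hence 4·6 ≡ 1, so 4⁻¹ ≡ 6 (mod 23).
Therefore t ≡ 6·12 = 72 ≡ 3 (mod 23).
Taking t = 3 gives x = 12 + 27·3 = 93.
Check: 93 mod 27 = 12, 93 mod 23 = 1. ✓

x = 93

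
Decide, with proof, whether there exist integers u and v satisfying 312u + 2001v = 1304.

Any value of 312u + 2001v is a multiple of gcd(312, 2001) = 3.
But 1304 = 3·434 + 2, so 3 ∤ 1304.
Hence no integers u, v satisfy the equation.

No such integers exist.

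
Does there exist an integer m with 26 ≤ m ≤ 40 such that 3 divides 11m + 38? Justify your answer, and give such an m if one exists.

At m = 26 we get 11·26 + 38 = 324, and 324 = 3·108.

m = 26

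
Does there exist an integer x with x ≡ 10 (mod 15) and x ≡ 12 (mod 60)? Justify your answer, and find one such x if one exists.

No such integer exists.

Reduce both congruences modulo 15, which divides 15 and 60: they say x ≡ 10 (mod 15) and x ≡ 12 (mod 15).
However 10 ≡ 10 and 12 ≡ 12 (mod 15), and 10 ≠ 12.
So no integer satisfies both congruences.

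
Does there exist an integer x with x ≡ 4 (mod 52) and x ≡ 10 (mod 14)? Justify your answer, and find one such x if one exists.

gcd(52, 14) = 2. A simultaneous solution exists iff 4 ≡ 10 (mod 2); here 4 mod 2 = 0 = 10 mod 2, so it does.
List candidates x ≡ 4 (mod 52): 4, 56, 108. Modulo 14 these are 4, 0, 10; 108 gives 10 as required.
Indeed 108 ≡ 4 (mod 52) and 108 ≡ 10 (mod 14).

x = 108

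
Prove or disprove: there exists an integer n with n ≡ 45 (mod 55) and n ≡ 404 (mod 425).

Reduce both congruences modulo 5, which divides 55 and 425: they say n ≡ 45 (mod 5) and n ≡ 404 (mod 5).
But 45 mod 5 = 0 while 404 mod 5 = 4, a contradiction.
So no integer satisfies both congruences.

No such integer exists.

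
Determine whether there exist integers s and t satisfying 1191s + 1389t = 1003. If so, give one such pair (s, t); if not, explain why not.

gcd(1191, 1389) = 3, so every integer of the form 1191s + 1389t is a multiple of 3.
However 1003 leaves remainder 1 on division by 3.
So the equation is unsolvable over ℤ.

No such integers exist.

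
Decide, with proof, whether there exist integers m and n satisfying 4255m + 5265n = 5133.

There are no such integers.

Any value of 4255m + 5265n is a multiple of gcd(4255, 5265) = 5.
But 5133 = 5·1026 + 3, so 5 ∤ 5133.
So the equation is unsolvable over ℤ.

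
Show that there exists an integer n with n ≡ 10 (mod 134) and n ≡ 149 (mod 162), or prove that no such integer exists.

No, no such integer exists.

gcd(134, 162) = 2. If n ≡ 10 (mod 134) and n ≡ 149 (mod 162), then n ≡ 10 (mod 2) and n ≡ 149 (mod 2).
These are incompatible: 10 − 149 = -139 is not divisible by 2.
So no integer satisfies both congruences.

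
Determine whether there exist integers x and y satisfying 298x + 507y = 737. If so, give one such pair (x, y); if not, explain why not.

x = 290, y = -169

Since gcd(298, 507) = 1, every integer is an integer combination of 298 and 507.
Dividing repeatedly: 507 = 1·298 + 209, 298 = 1·209 + 89, 209 = 2·89 + 31, 89 = 2·31 + 27, 31 = 1·27 + 4, 27 = 6·4 + 3, 4 = 1·3 + 1, 3 = 3·1 + 0.
Unwinding: 1 = 4 − 1·3 = 4 − (27 − 6·4) = −27 + 7·4 = −27 + 7·(31 − 1·27) = 7·31 − 8·27 = 7·31 − 8·(89 − 2·31) = −8·89 + 23·31 = −8·89 + 23·(209 − 2·89) = 23·209 − 54·89 = 23·209 − 54·(298 − 1·209) = −54·298 + 77·209 = −54·298 + 77·(507 − 1·298) = 77·507 − 131·298, i.e. 298·(-131) + 507·77 = 1.
Scaling by 737 gives the particular solution (x, y) = (-96547, 56749).
The general solution is x = -96547 + 507k, y = 56749 − 298k; taking k = 191 gives the smaller pair x = 290, y = -169.
Indeed 298·290 + 507·(-169) = 86420 − 85683 = 737.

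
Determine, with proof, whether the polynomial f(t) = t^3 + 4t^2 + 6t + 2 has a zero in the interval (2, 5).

No such root exists.

Evaluate at the endpoints: f(2) = 38, f(5) = 257 — same sign (positive).
The derivative f'(t) = 3t^2 + 8t + 6 is a quadratic with discriminant 8² − 4·3·6 = -8 < 0; it never vanishes, so it is always positive (sign of the leading coefficient).
Hence f is strictly increasing on ℝ, and in particular on [2, 5]. A strictly monotone function with same-sign endpoint values stays positive on the whole interval, so f has no zero in (2, 5).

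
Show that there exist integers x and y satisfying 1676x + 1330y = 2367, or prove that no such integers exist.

Any value of 1676x + 1330y is a multiple of gcd(1676, 1330) = 2.
But 2367 = 2·1183 + 1, so 2 ∤ 2367.
So the equation is unsolvable over ℤ.

No such integers exist.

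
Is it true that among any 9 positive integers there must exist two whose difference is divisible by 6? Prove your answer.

True.

There are exactly 6 possible remainders on division by 6.
Placing 9 integers into 6 classes, some class receives at least two — say a and b.
Then a ≡ b (mod 6), i.e. 6 ∣ (a − b).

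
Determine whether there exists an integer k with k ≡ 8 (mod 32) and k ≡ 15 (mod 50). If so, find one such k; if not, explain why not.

No, no such integer exists.

gcd(32, 50) = 2. If k ≡ 8 (mod 32) and k ≡ 15 (mod 50), then k ≡ 8 (mod 2) and k ≡ 15 (mod 2).
These are incompatible: 8 − 15 = -7 is not divisible by 2.
Therefore no such k exists.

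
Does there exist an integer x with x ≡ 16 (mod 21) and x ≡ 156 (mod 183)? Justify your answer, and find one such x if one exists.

No, no such integer exists.

gcd(21, 183) = 3. If x ≡ 16 (mod 21) and x ≡ 156 (mod 183), then x ≡ 16 (mod 3) and x ≡ 156 (mod 3).
These are incompatible: 16 − 156 = -140 is not divisible by 3.
So no integer satisfies both congruences.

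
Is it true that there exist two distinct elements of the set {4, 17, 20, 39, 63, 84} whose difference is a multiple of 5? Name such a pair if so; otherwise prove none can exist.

The pair (4, 39) works.

Reduce each element mod 5: 4↦4, 17↦2, 20↦0, 39↦4, 63↦3, 84↦4. The residue 4 repeats (at 4 and 39), and 39 − 4 = 35 = 7·5.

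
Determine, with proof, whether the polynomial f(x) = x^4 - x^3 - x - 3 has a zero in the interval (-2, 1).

f(-2) = 23 and f(1) = -4, which have opposite signs.
As a polynomial, f is continuous on every closed interval.
By the Intermediate Value Theorem f must vanish at some point of (-2, 1).

Such a root exists.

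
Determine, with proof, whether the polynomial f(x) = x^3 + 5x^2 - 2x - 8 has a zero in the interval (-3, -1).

f(-3) = 16 and f(-1) = -2, which have opposite signs.
f is continuous everywhere (it is a polynomial), in particular on [-3, -1].
By the Intermediate Value Theorem f must vanish at some point of (-3, -1).

Such a root exists.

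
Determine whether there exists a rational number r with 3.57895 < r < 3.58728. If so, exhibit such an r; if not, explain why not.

r = 43/12

Look for a denominator N such that an integer falls strictly between N·3.57895 and N·3.58728. N = 12 works: 12·3.57895 = 42.94740 < 43 < 43.04736 = 12·3.58728.
Dividing back, 3.57895 < 43/12 < 3.58728, and 43/12 is rational.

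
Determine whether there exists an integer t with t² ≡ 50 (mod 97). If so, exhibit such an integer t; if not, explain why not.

t = 27

Take t = 27. Then 27² = 729 = 7·97 + 50, so 27² ≡ 50 (mod 97).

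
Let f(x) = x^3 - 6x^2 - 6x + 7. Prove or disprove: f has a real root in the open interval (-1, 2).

Such a root exists.

f(-1) = 6 and f(2) = -21, which have opposite signs.
As a polynomial, f is continuous on every closed interval.
By the Intermediate Value Theorem f must vanish at some point of (-1, 2).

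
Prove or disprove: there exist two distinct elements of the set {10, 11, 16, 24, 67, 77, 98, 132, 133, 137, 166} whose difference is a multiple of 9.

Yes: 11 and 137.

Reduce each element mod 9: 10↦1, 11↦2, 16↦7, 24↦6, 67↦4, 77↦5, 98↦8, 132↦6, 133↦7, 137↦2, 166↦4. The residue 2 repeats (at 11 and 137), and 137 − 11 = 126 = 14·9.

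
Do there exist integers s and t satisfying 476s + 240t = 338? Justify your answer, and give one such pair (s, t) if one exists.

There are no such integers.

gcd(476, 240) = 4, so every integer of the form 476s + 240t is a multiple of 4.
But 338 = 4·84 + 2, so 4 ∤ 338.
Therefore 476s + 240t = 338 has no solution in integers.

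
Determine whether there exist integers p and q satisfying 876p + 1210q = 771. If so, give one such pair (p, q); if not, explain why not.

gcd(876, 1210) = 2, so every integer of the form 876p + 1210q is a multiple of 2.
But 771 is not a multiple of 2 (it leaves remainder 1).
So the equation is unsolvable over ℤ.

No such integers exist.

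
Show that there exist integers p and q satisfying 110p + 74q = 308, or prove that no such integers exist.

p = 25, q = -33

Every value of 110p + 74q is a multiple of gcd(110, 74) = 2; since 2 ∣ 308, solutions exist.
Dividing through by 2 reduces the equation to 55p + 37q = 154.
Dividing repeatedly: 55 = 1·37 + 18, 37 = 2·18 + 1, 18 = 18·1 + 0.
Unwinding: 1 = 37 − 2·18 = 37 − 2·(55 − 1·37) = −2·55 + 3·37, i.e. 55·(-2) + 37·3 = 1.
Multiplying through by 154: p = (-2)·154 = -308, q = 3·154 = 462 is a solution.
Adding 9·37 to p and subtracting 9·55 from q gives the tidier solution (25, -33).
Check: 110·25 + 74·(-33) = 2750 − 2442 = 308. ✓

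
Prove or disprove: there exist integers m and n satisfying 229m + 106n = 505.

m = 11, n = -19

229 and 106 are coprime, so 229m + 106n ranges over all of ℤ.
Euclidean algorithm: 229 = 2·106 + 17, 106 = 6·17 + 4, 17 = 4·4 + 1, 4 = 4·1 + 0.
Working back up the chain: 1 = 17 − 4·4 = 17 − 4·(106 − 6·17) = −4·106 + 25·17 = −4·106 + 25·(229 − 2·106) = 25·229 − 54·106. So 229·25 + 106·(-54) = 1.
Times 505: 229·12625 + 106·(-27270) = 505, so (12625, -27270) solves it.
The general solution is m = 12625 + 106k, n = -27270 − 229k; taking k = -119 gives the smaller pair m = 11, n = -19.
Check: 229·11 + 106·(-19) = 2519 − 2014 = 505. ✓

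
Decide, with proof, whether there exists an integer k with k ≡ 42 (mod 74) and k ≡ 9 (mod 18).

There is no such integer.

Reduce both congruences modulo 2, which divides 74 and 18: they say k ≡ 42 (mod 2) and k ≡ 9 (mod 2).
These are incompatible: 42 − 9 = 33 is not divisible by 2.
Hence the system has no solution.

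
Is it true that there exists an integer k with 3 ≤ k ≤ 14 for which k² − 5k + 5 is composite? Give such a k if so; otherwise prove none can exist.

At k = 10: 10² − 5·10 + 5 = 55 = 5·11, which is composite.

k = 10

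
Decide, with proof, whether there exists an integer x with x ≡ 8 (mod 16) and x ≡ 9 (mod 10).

There is no such integer.

gcd(16, 10) = 2. If x ≡ 8 (mod 16) and x ≡ 9 (mod 10), then x ≡ 8 (mod 2) and x ≡ 9 (mod 2).
But 8 mod 2 = 0 while 9 mod 2 = 1, a contradiction.
So no integer satisfies both congruences.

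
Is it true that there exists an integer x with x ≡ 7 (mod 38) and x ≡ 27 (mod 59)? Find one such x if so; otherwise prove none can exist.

x = 1679

gcd(38, 59) = 1, so the Chinese Remainder Theorem guarantees exactly one residue class mod 2242 satisfying both.
Write x = 7 + 38t and require 7 + 38t ≡ 27 (mod 59), i.e. 38t ≡ 20 (mod 59).
Note 38·14 = 532 ≡ 1 (mod 59) (as 532 − 1 = 9·59), so 38⁻¹ ≡ 14.
Multiplying by 14: t ≡ 14·20 = 280 ≡ 44 (mod 59).
With t = 44: x = 7 + 38·44 = 1679.
Indeed 1679 ≡ 7 (mod 38) and 1679 ≡ 27 (mod 59).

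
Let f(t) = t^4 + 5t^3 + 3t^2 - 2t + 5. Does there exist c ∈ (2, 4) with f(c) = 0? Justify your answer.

f has no root in that interval.

The endpoint values f(2) = 69 and f(4) = 621 are both positive. Claim: f(t) > 0 for every t in (2, 4).
Substitute t = 2 + u, where 0 < u < 2 on the interval. Expanding, f(2 + u) = u^4 + 13u^3 + 57u^2 + 102u + 69.
The nonzero coefficients here are all positive, so for u > 0 every term is positive (or zero), and the constant term 69 is strictly positive.
Therefore f(t) > 0 throughout (2, 4), and f has no zero there.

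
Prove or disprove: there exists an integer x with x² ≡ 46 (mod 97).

Apply Euler's criterion with the prime 97: 46 is a quadratic residue iff 46^48 ≡ 1 (mod 97), and a non-residue iff it is ≡ −1.
Repeated squaring mod 97: 46^2 = 2116 ≡ 79; 46^4 ≡ 79² = 6241 ≡ 33; 46^8 ≡ 33² = 1089 ≡ 22; 46^16 ≡ 22² = 484 ≡ 96; 46^32 ≡ 96² = 9216 ≡ 1.
Since 48 = 32 + 16, 46^48 ≡ 1 · 96; multiplying out mod 97: 1·96 = 96 ≡ 96. Thus 46^48 ≡ 96 ≡ −1 (mod 97).
By Euler's criterion 46 is a quadratic non-residue mod 97: no x satisfies x² ≡ 46 (mod 97).

No such integer exists.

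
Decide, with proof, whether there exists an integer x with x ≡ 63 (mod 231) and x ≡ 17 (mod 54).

No such integer exists.

Reduce both congruences modulo 3, which divides 231 and 54: they say x ≡ 63 (mod 3) and x ≡ 17 (mod 3).
But 63 mod 3 = 0 while 17 mod 3 = 2, a contradiction.
So no integer satisfies both congruences.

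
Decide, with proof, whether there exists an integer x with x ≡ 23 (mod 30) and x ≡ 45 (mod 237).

No, no such integer exists.

gcd(30, 237) = 3. If x ≡ 23 (mod 30) and x ≡ 45 (mod 237), then x ≡ 23 (mod 3) and x ≡ 45 (mod 3).
However 23 ≡ 2 and 45 ≡ 0 (mod 3), and 2 ≠ 0.
So no integer satisfies both congruences.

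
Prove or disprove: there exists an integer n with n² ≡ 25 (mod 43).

Take n = 5. Then 5² = 25, and since 0 ≤ 25 < 43 this is already reduced: 5² ≡ 25 (mod 43).

n = 5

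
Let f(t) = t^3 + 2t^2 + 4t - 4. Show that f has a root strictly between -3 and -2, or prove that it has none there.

f(-3) = -25 and f(-2) = -12, both negative.
f'(t) = 3t^2 + 4t + 4 has discriminant 4² − 4·3·4 = -32 < 0, so f' has no real roots and is positive for every real t.
So f is strictly increasing; between -3 and -2 its values lie between f(-3) = -25 and f(-2) = -12, all negative. Therefore f has no root in (-3, -2).

No.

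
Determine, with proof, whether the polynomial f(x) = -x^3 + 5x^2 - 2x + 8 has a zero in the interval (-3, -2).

The endpoint values f(-3) = 86 and f(-2) = 40 are both positive. Claim: f(x) > 0 for every x in (-3, -2).
Shift to the endpoint -2: with x = -2 − u (0 < u < 1), one computes f(-2 − u) = u^3 + 11u^2 + 34u + 40.
All 4 nonzero coefficients of this polynomial in u are positive; hence for u > 0 the value is a sum of positive terms (the constant 40 among them).
Therefore f(x) > 0 throughout (-3, -2), and f has no zero there.

f has no root in that interval.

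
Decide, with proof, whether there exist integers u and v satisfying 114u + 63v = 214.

Any value of 114u + 63v is a multiple of gcd(114, 63) = 3.
However 214 leaves remainder 1 on division by 3.
Therefore 114u + 63v = 214 has no solution in integers.

No, no such integers exist.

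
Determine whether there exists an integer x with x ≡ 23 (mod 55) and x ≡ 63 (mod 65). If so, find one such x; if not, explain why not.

x = 518

gcd(55, 65) = 5. A simultaneous solution exists iff 23 ≡ 63 (mod 5); here 23 mod 5 = 3 = 63 mod 5, so it does.
Put x = 23 + 55t, so we need 55t ≡ 40 (mod 65), equivalently (divide by 5) 11t ≡ 8 (mod 13).
Invert 11 mod 13 by the Euclidean algorithm: 13 = 1·11 + 2, 11 = 5·2 + 1, 2 = 2·1 + 0; back-substituting, 1 = 11 − 5·2 = 11 − 5·(13 − 1·11) = −5·13 + 6·11. Hence 11·6 ≡ 1, so 11⁻¹ ≡ 6 (mod 13).
Therefore t ≡ 6·8 = 48 ≡ 9 (mod 13).
Then x = 23 + 55·9 = 518.
Check: 518 mod 55 = 23, 518 mod 65 = 63. ✓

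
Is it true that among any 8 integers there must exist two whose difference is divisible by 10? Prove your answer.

Consider the 8 integers 14, 15, …, 21. They lie in distinct residue classes modulo 10, since 8 ≤ 10.
Any two of them differ by at most 7 < 10 and by at least 1, so no difference is a multiple of 10.

No, the set {14, 15, 16, 17, 18, 19, 20, 21} is a counterexample.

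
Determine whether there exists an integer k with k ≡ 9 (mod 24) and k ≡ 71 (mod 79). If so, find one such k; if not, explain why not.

gcd(24, 79) = 1, so the Chinese Remainder Theorem guarantees exactly one residue class mod 1896 satisfying both.
Write k = 9 + 24t and require 9 + 24t ≡ 71 (mod 79), i.e. 24t ≡ 62 (mod 79).
Invert 24 mod 79 by the Euclidean algorithm: 79 = 3·24 + 7, 24 = 3·7 + 3, 7 = 2·3 + 1, 3 = 3·1 + 0; back-substituting, 1 = 7 − 2·3 = 7 − 2·(24 − 3·7) = −2·24 + 7·7 = −2·24 + 7·(79 − 3·24) = 7·79 − 23·24. Hence 24·(-23) ≡ 1, so 24⁻¹ ≡ -23 ≡ 56 (mod 79).
Therefore t ≡ 56·62 = 3472 ≡ 75 (mod 79).
Taking t = 75 gives k = 9 + 24·75 = 1809.
Verify: 1809 = 75·24 + 9 and 1809 = 22·79 + 71. ✓

k = 1809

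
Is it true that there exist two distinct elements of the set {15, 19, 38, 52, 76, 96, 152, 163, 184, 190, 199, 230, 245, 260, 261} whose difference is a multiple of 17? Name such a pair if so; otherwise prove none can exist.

Two integers differ by a multiple of 17 exactly when they have the same residue mod 17. The residues are 15↦15, 19↦2, 38↦4, 52↦1, 76↦8, 96↦11, 152↦16, 163↦10, 184↦14, 190↦3, 199↦12, 230↦9, 245↦7, 260↦5, 261↦6.
All 15 residues are distinct, so no two elements differ by a multiple of 17.

No such pair exists.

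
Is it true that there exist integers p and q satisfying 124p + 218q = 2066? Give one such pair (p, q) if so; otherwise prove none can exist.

Since gcd(124, 218) = 2 and 2066 = 2·1033, Bézout's identity guarantees a solution.
Dividing through by 2 reduces the equation to 62p + 109q = 1033.
Euclidean algorithm: 109 = 1·62 + 47, 62 = 1·47 + 15, 47 = 3·15 + 2, 15 = 7·2 + 1, 2 = 2·1 + 0.
Working back up the chain: 1 = 15 − 7·2 = 15 − 7·(47 − 3·15) = −7·47 + 22·15 = −7·47 + 22·(62 − 1·47) = 22·62 − 29·47 = 22·62 − 29·(109 − 1·62) = −29·109 + 51·62. So 62·51 + 109·(-29) = 1.
Scaling by 1033 gives the particular solution (p, q) = (52683, -29957).
Shifting by a multiple of (109, −62) keeps it a solution: p = 52683 − 483·109 = 36, q = -29957 + 483·62 = -11.
Check: 124·36 + 218·(-11) = 4464 − 2398 = 2066. ✓

p = 36, q = -11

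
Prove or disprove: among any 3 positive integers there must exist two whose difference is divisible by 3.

No, the set {13, 14, 15} is a counterexample.

Consider the 3 integers 13, 14, 15. They lie in distinct residue classes modulo 3, since 3 ≤ 3.
Any two of them differ by at most 2 < 3 and by at least 1, so no difference is a multiple of 3.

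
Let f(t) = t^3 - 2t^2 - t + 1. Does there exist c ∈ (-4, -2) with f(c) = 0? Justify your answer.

f(-4) = -91 and f(-2) = -13, both negative, so a sign-change argument is unavailable; we show f keeps this sign on the whole interval.
Shift to the endpoint -2: with t = -2 − u (0 < u < 2), one computes f(-2 − u) = -u^3 - 8u^2 - 19u - 13.
The nonzero coefficients here are all negative, so for u > 0 every term is negative (or zero), and the constant term -13 is strictly negative.
Therefore f(t) < 0 throughout (-4, -2), and f has no zero there.

No.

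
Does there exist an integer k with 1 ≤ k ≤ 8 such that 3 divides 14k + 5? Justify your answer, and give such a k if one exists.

k = 2

At k = 2 we get 14·2 + 5 = 33, and 33 = 3·11.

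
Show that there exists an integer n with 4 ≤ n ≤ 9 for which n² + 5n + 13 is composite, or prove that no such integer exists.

At n = 4: 4² + 5·4 + 13 = 49 = 7·7, which is composite.

n = 4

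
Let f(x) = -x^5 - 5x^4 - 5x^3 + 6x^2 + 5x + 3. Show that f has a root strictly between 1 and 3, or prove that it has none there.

f(1) = 3 and f(3) = -711, which have opposite signs.
f is continuous everywhere (it is a polynomial), in particular on [1, 3].
By the Intermediate Value Theorem f must vanish at some point of (1, 3).

Such a root exists.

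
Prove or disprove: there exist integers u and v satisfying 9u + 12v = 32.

gcd(9, 12) = 3, so every integer of the form 9u + 12v is a multiple of 3.
But 32 is not a multiple of 3 (it leaves remainder 2).
So the equation is unsolvable over ℤ.

There are no such integers.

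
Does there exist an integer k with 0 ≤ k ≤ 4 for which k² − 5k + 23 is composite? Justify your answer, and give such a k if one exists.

The values for k = 0, 1, …, 4 are 23, 19, 17, 17, 19, and each of these is prime.
So no value in the range makes the expression composite.

No such integer k in that range exists.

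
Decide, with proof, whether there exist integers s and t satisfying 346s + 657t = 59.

Since gcd(346, 657) = 1, every integer is an integer combination of 346 and 657.
Dividing repeatedly: 657 = 1·346 + 311, 346 = 1·311 + 35, 311 = 8·35 + 31, 35 = 1·31 + 4, 31 = 7·4 + 3, 4 = 1·3 + 1, 3 = 3·1 + 0.
Unwinding: 1 = 4 − 1·3 = 4 − (31 − 7·4) = −31 + 8·4 = −31 + 8·(35 − 1·31) = 8·35 − 9·31 = 8·35 − 9·(311 − 8·35) = −9·311 + 80·35 = −9·311 + 80·(346 − 1·311) = 80·346 − 89·311 = 80·346 − 89·(657 − 1·346) = −89·657 + 169·346, i.e. 346·169 + 657·(-89) = 1.
Scaling by 59 gives the particular solution (s, t) = (9971, -5251).
The general solution is s = 9971 + 657k, t = -5251 − 346k; taking k = -15 gives the smaller pair s = 116, t = -61.
Indeed 346·116 + 657·(-61) = 40136 − 40077 = 59.

s = 116, t = -61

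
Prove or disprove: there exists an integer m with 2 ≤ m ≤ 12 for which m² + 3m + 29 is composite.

m = 7

At m = 7: 7² + 3·7 + 29 = 99 = 3·33, which is composite.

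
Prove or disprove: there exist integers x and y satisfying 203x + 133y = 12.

No such integers exist.

Any value of 203x + 133y is a multiple of gcd(203, 133) = 7.
But 12 is not a multiple of 7 (it leaves remainder 5).
Therefore 203x + 133y = 12 has no solution in integers.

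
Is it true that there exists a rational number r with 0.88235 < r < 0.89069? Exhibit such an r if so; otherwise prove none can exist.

r = 8/9

Multiplying by 9: 9·0.88235 = 7.94115 and 9·0.89069 = 8.01621, so the integer 8 lies strictly between them.
So r = 8/9 works: it is a ratio of integers, and dividing 9·0.88235 < 8 < 9·0.89069 through by 9 gives 0.88235 < 8/9 < 0.89069.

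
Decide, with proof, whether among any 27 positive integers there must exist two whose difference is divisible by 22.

Partition the integers by their residue mod 22; there are 22 classes.
With 27 integers and only 22 classes, the pigeonhole principle forces two of them, say a and b, into the same class.
Their difference a − b is then a multiple of 22.

Yes, this is always true.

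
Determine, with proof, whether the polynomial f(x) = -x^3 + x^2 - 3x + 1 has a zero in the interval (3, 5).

No such root exists.

Evaluate at the endpoints: f(3) = -26, f(5) = -114 — same sign (negative).
f'(x) = -3x^2 + 2x - 3 has discriminant 2² − 4·(-3)·(-3) = -32 < 0, so f' has no real roots and is negative for every real x.
So f is strictly decreasing; between 3 and 5 its values lie between f(3) = -26 and f(5) = -114, all negative. Therefore f has no root in (3, 5).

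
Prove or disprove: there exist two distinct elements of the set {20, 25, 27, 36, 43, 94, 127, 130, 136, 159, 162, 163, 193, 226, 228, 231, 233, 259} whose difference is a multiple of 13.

Both 20 and 163 leave remainder 7 on division by 13; their difference 143 = 11·13 is a multiple of 13.

The pair (20, 163) works.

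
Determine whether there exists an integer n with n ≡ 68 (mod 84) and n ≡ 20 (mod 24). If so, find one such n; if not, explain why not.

The moduli are not coprime: gcd(84, 24) = 12. Compatibility requires 12 ∣ (20 − 68) = -48, which holds, so solutions exist.
The smallest candidate n = 68 works directly: 68 ≡ 20 (mod 24).
Check: 68 mod 84 = 68, 68 mod 24 = 20. ✓

n = 68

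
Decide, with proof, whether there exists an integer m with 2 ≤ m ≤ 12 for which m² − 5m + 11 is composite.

m = 12

At m = 12: 12² − 5·12 + 11 = 95 = 5·19, which is composite.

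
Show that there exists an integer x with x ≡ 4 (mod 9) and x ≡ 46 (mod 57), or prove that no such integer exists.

x = 103

Here gcd(9, 57) = 3, and both 4 and 46 leave remainder 1 mod 3, so the system is consistent.
Write x = 4 + 9t. Then 9t ≡ 46 − 4 ≡ 42 (mod 57); dividing through by 3 gives 3t ≡ 14 (mod 19).
Note 3·13 = 39 ≡ 1 (mod 19) (as 39 − 1 = 2·19), so 3⁻¹ ≡ 13.
Therefore t ≡ 13·14 = 182 ≡ 11 (mod 19).
Then x = 4 + 9·11 = 103.
Indeed 103 ≡ 4 (mod 9) and 103 ≡ 46 (mod 57).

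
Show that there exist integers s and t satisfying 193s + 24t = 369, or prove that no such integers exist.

s = 9, t = -57

193 and 24 are coprime, so 193s + 24t ranges over all of ℤ.
Run the Euclidean algorithm on 193 and 24: 193 = 8·24 + 1, 24 = 24·1 + 0.
Back-substituting, 1 = 193 − 8·24; that is, 193·1 + 24·(-8) = 1.
Scaling by 369 gives the particular solution (s, t) = (369, -2952).
The general solution is s = 369 + 24k, t = -2952 − 193k; taking k = -15 gives the smaller pair s = 9, t = -57.
Check: 193·9 + 24·(-57) = 1737 − 1368 = 369. ✓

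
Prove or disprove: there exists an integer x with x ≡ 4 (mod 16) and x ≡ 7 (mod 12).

No such integer exists.

Reduce both congruences modulo 4, which divides 16 and 12: they say x ≡ 4 (mod 4) and x ≡ 7 (mod 4).
These are incompatible: 4 − 7 = -3 is not divisible by 4.
Therefore no such x exists.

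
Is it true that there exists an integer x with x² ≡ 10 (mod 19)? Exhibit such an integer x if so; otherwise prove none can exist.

There is no such integer.

Squares mod 19 repeat after x = 9 (as (−x)² = x²); for x = 0..9 they are 0, 1, 4, 9, 16, 6, 17, 11, 7, 5.
So the quadratic residues mod 19 are {0, 1, 4, 5, 6, 7, 9, 11, 16, 17}, and 10 is not among them.
Hence no integer x has x² ≡ 10 (mod 19).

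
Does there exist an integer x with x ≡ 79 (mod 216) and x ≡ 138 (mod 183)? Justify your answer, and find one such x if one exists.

There is no such integer.

gcd(216, 183) = 3. If x ≡ 79 (mod 216) and x ≡ 138 (mod 183), then x ≡ 79 (mod 3) and x ≡ 138 (mod 3).
But 79 mod 3 = 1 while 138 mod 3 = 0, a contradiction.
So no integer satisfies both congruences.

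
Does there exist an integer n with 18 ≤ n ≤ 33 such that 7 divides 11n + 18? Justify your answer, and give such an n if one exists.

n = 20 works, since 11·20 + 18 = 238 = 34·7.

n = 20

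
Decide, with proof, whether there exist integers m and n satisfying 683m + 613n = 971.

Since gcd(683, 613) = 1, every integer is an integer combination of 683 and 613.
Run the Euclidean algorithm on 683 and 613: 683 = 1·613 + 70, 613 = 8·70 + 53, 70 = 1·53 + 17, 53 = 3·17 + 2, 17 = 8·2 + 1, 2 = 2·1 + 0.
Back-substituting, 1 = 17 − 8·2 = 17 − 8·(53 − 3·17) = −8·53 + 25·17 = −8·53 + 25·(70 − 1·53) = 25·70 − 33·53 = 25·70 − 33·(613 − 8·70) = −33·613 + 289·70 = −33·613 + 289·(683 − 1·613) = 289·683 − 322·613; that is, 683·289 + 613·(-322) = 1.
Scaling by 971 gives the particular solution (m, n) = (280619, -312662).
Subtracting 457·613 from m and adding 457·683 to n gives the tidier solution (478, -531).
Indeed 683·478 + 613·(-531) = 326474 − 325503 = 971.

m = 478, n = -531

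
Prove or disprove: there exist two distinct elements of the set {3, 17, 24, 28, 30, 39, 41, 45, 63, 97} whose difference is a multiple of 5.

3 and 28 are such a pair.

Both 3 and 28 leave remainder 3 on division by 5; their difference 25 = 5·5 is a multiple of 5.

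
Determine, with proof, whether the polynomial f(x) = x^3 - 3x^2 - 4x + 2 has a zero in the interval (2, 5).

f(2) = -10 and f(5) = 32, which have opposite signs.
Since f is a polynomial it is continuous on [2, 5].
By the Intermediate Value Theorem, f takes the value 0 somewhere in the open interval.

Such a root exists.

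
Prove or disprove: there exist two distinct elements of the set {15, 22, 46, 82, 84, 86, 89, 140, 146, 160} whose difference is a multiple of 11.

No, no such pair exists.

Reduce each element modulo 11: 15↦4, 22↦0, 46↦2, 82↦5, 84↦7, 86↦9, 89↦1, 140↦8, 146↦3, 160↦6.
These 10 residues are pairwise different, hence no difference of two elements is divisible by 11.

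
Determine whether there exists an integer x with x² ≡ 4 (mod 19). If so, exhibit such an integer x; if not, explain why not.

x = 17

Take x = 17. Then 17² = 289 = 15·19 + 4, so 17² ≡ 4 (mod 19).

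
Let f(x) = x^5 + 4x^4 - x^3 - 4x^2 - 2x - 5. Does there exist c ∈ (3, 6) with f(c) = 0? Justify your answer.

No such root exists.

The endpoint values f(3) = 493 and f(6) = 12583 are both positive. Claim: f(x) > 0 for every x in (3, 6).
Substitute x = 3 + u, where 0 < u < 3 on the interval. Expanding, f(3 + u) = u^5 + 19u^4 + 137u^3 + 473u^2 + 784u + 493.
The nonzero coefficients here are all positive, so for u > 0 every term is positive (or zero), and the constant term 493 is strictly positive.
Therefore f(x) > 0 throughout (3, 6), and f has no zero there.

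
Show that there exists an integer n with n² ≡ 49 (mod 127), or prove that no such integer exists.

n = 7

Take n = 7. Then 7² = 49, and since 0 ≤ 49 < 127 this is already reduced: 7² ≡ 49 (mod 127).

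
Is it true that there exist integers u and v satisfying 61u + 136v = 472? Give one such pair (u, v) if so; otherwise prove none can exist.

u = 88, v = -36

Since gcd(61, 136) = 1, every integer is an integer combination of 61 and 136.
Dividing repeatedly: 136 = 2·61 + 14, 61 = 4·14 + 5, 14 = 2·5 + 4, 5 = 1·4 + 1, 4 = 4·1 + 0.
Working back up the chain: 1 = 5 − 1·4 = 5 − (14 − 2·5) = −14 + 3·5 = −14 + 3·(61 − 4·14) = 3·61 − 13·14 = 3·61 − 13·(136 − 2·61) = −13·136 + 29·61. So 61·29 + 136·(-13) = 1.
Multiplying through by 472: u = 29·472 = 13688, v = (-13)·472 = -6136 is a solution.
Shifting by a multiple of (136, −61) keeps it a solution: u = 13688 − 100·136 = 88, v = -6136 + 100·61 = -36.
Indeed 61·88 + 136·(-36) = 5368 − 4896 = 472.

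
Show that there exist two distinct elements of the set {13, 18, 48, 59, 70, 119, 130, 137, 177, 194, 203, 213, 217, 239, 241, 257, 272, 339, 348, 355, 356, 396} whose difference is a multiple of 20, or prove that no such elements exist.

Yes: 13 and 213.

13 mod 20 = 13 and 213 mod 20 = 13, so 213 − 13 = 200 = 10·20.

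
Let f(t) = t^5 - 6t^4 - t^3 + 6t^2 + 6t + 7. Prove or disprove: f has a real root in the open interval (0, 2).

f(0) = 7 and f(2) = -29, which have opposite signs.
As a polynomial, f is continuous on every closed interval.
By the Intermediate Value Theorem, f takes the value 0 somewhere in the open interval.

Such a root exists.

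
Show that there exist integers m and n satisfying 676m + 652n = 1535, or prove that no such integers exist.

No such integers exist.

Both 676 and 652 are divisible by gcd(676, 652) = 4, hence so is any combination 676m + 652n.
But 1535 = 4·383 + 3, so 4 ∤ 1535.
Hence no integers m, n satisfy the equation.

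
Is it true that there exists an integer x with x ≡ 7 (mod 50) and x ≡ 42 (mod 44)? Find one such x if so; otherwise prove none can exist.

No such integer exists.

Reduce both congruences modulo 2, which divides 50 and 44: they say x ≡ 7 (mod 2) and x ≡ 42 (mod 2).
However 7 ≡ 1 and 42 ≡ 0 (mod 2), and 1 ≠ 0.
So no integer satisfies both congruences.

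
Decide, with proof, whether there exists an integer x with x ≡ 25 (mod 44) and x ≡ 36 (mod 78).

No such integer exists.

Both moduli are multiples of 2 = gcd(44, 78), so any solution would satisfy x ≡ 25 and x ≡ 36 modulo 2 simultaneously.
However 25 ≡ 1 and 36 ≡ 0 (mod 2), and 1 ≠ 0.
Therefore no such x exists.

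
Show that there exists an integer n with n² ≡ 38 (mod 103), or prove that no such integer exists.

n = 48

n = 48 works: 48² = 2304, and 2304 − 38 = 2266 = 22·103.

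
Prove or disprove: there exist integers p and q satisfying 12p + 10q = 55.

Any value of 12p + 10q is a multiple of gcd(12, 10) = 2.
But 55 is not a multiple of 2 (it leaves remainder 1).
So the equation is unsolvable over ℤ.

No such integers exist.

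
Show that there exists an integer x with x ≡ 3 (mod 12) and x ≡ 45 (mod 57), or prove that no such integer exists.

x = 159

gcd(12, 57) = 3. A simultaneous solution exists iff 3 ≡ 45 (mod 3); here 3 mod 3 = 0 = 45 mod 3, so it does.
Put x = 3 + 12t, so we need 12t ≡ 42 (mod 57), equivalently (divide by 3) 4t ≡ 14 (mod 19).
To invert 4 modulo 19: 19 = 4·4 + 3, 4 = 1·3 + 1, 3 = 3·1 + 0, and unwinding, 1 = 4 − 1·3 = 4 − (19 − 4·4) = −19 + 5·4. Thus 4⁻¹ ≡ 5 (mod 19).
Multiplying by 5: t ≡ 5·14 = 70 ≡ 13 (mod 19).
Then x = 3 + 12·13 = 159.
Verify: 159 = 13·12 + 3 and 159 = 2·57 + 45. ✓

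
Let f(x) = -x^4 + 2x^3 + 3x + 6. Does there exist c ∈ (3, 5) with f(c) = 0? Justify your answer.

No.

The endpoint values f(3) = -12 and f(5) = -354 are both negative. Claim: f(x) < 0 for every x in (3, 5).
Substitute x = 3 + u, where 0 < u < 2 on the interval. Expanding, f(3 + u) = -u^4 - 10u^3 - 36u^2 - 51u - 12.
All 5 nonzero coefficients of this polynomial in u are negative; hence for u > 0 the value is a sum of negative terms (the constant -12 among them).
Therefore f(x) < 0 throughout (3, 5), and f has no zero there.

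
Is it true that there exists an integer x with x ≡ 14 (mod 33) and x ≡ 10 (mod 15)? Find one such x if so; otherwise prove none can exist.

Both moduli are multiples of 3 = gcd(33, 15), so any solution would satisfy x ≡ 14 and x ≡ 10 modulo 3 simultaneously.
These are incompatible: 14 − 10 = 4 is not divisible by 3.
So no integer satisfies both congruences.

No such integer exists.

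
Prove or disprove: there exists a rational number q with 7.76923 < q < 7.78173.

Look for a denominator N such that an integer falls strictly between N·7.76923 and N·7.78173. N = 9 works: 9·7.76923 = 69.92307 < 70 < 70.03557 = 9·7.78173.
Hence 70/9 is a rational number with 7.76923 < 70/9 < 7.78173.

q = 70/9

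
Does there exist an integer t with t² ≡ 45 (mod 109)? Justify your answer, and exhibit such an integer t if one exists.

t = 63

Take t = 63. Then 63² = 3969 = 36·109 + 45, so 63² ≡ 45 (mod 109).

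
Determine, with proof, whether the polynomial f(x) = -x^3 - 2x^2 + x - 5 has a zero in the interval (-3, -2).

Yes, f has a root in the interval.

f(-3) = 1 and f(-2) = -7, which have opposite signs.
As a polynomial, f is continuous on every closed interval.
By the Intermediate Value Theorem f must vanish at some point of (-3, -2).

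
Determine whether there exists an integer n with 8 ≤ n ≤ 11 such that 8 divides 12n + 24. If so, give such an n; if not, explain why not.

n = 8

At n = 8 we get 12·8 + 24 = 120, and 120 = 8·15.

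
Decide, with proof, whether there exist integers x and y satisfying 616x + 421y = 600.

616 and 421 are coprime, so 616x + 421y ranges over all of ℤ.
Euclidean algorithm: 616 = 1·421 + 195, 421 = 2·195 + 31, 195 = 6·31 + 9, 31 = 3·9 + 4, 9 = 2·4 + 1, 4 = 4·1 + 0.
Back-substituting, 1 = 9 − 2·4 = 9 − 2·(31 − 3·9) = −2·31 + 7·9 = −2·31 + 7·(195 − 6·31) = 7·195 − 44·31 = 7·195 − 44·(421 − 2·195) = −44·421 + 95·195 = −44·421 + 95·(616 − 1·421) = 95·616 − 139·421; that is, 616·95 + 421·(-139) = 1.
Times 600: 616·57000 + 421·(-83400) = 600, so (57000, -83400) solves it.
The general solution is x = 57000 + 421k, y = -83400 − 616k; taking k = -135 gives the smaller pair x = 165, y = -240.
Indeed 616·165 + 421·(-240) = 101640 − 101040 = 600.

x = 165, y = -240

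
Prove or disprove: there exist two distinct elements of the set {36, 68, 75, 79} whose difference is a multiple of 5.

Two integers differ by a multiple of 5 exactly when they have the same residue mod 5. The residues are 36↦1, 68↦3, 75↦0, 79↦4.
No residue repeats among the 4 elements, so no pair has difference ≡ 0 (mod 5).

No such pair exists.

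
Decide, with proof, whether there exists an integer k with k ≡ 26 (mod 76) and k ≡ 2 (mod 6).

k = 26

gcd(76, 6) = 2. A simultaneous solution exists iff 26 ≡ 2 (mod 2); here 26 mod 2 = 0 = 2 mod 2, so it does.
In fact k = 26 itself already satisfies 26 mod 6 = 2.
Verify: 26 = 0·76 + 26 and 26 = 4·6 + 2. ✓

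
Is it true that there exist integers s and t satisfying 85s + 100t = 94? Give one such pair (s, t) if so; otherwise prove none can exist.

No, no such integers exist.

Any value of 85s + 100t is a multiple of gcd(85, 100) = 5.
However 94 leaves remainder 4 on division by 5.
Hence no integers s, t satisfy the equation.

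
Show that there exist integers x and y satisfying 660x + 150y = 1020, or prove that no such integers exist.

x = 2, y = -2

Since gcd(660, 150) = 30 and 1020 = 30·34, Bézout's identity guarantees a solution.
Dividing through by 30 reduces the equation to 22x + 5y = 34.
Dividing repeatedly: 22 = 4·5 + 2, 5 = 2·2 + 1, 2 = 2·1 + 0.
Working back up the chain: 1 = 5 − 2·2 = 5 − 2·(22 − 4·5) = −2·22 + 9·5. So 22·(-2) + 5·9 = 1.
Times 34: 22·(-68) + 5·306 = 34, so (-68, 306) solves it.
Adding 14·5 to x and subtracting 14·22 from y gives the tidier solution (2, -2).
Check: 660·2 + 150·(-2) = 1320 − 300 = 1020. ✓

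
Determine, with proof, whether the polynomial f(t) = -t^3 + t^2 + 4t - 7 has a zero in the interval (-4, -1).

f(-4) = 57 and f(-1) = -9, which have opposite signs.
f is continuous everywhere (it is a polynomial), in particular on [-4, -1].
By the Intermediate Value Theorem f must vanish at some point of (-4, -1).

Such a root exists.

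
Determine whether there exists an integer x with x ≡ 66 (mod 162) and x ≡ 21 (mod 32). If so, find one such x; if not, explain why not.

Reduce both congruences modulo 2, which divides 162 and 32: they say x ≡ 66 (mod 2) and x ≡ 21 (mod 2).
But 66 mod 2 = 0 while 21 mod 2 = 1, a contradiction.
So no integer satisfies both congruences.

There is no such integer.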